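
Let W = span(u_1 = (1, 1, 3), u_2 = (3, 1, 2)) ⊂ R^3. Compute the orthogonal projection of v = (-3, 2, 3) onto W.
proj_W(v) = (-151/54, 31/54, 92/27)

Set up U = [u_1 | ... | u_2] ∈ R^(3×2). The projector onto W = col(U) is P = U (U^T U)^(-1) U^T.
Compute U^T U =
  [11, 10]
  [10, 14],
and U^T v = (8, -1).
Solve U^T U · c = U^T v for the coefficients: c = (61/27, -91/54). The projection is proj_W(v) = U c.
Check: (v - proj_W(v)) · u_1 = 0  (should be 0).
Check: (v - proj_W(v)) · u_2 = 0  (should be 0).
Result: proj_W(v) = (-151/54, 31/54, 92/27).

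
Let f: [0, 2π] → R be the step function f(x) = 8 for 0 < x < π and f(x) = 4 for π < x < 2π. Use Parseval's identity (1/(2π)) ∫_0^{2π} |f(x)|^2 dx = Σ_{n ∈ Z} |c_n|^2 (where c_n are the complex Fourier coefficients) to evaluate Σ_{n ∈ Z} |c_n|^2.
Σ |c_n|^2 = 40

Parseval equates the L^2 energy of f (normalised by 1/(2π)) with the ℓ^2 sum of its Fourier coefficients: (1/(2π)) ∫_0^{2π} |f|^2 = Σ |c_n|^2.
Compute the left side: (1/(2π)) [∫_0^π 8^2 dx + ∫_π^{2π} 4^2 dx] = (1/(2π)) · (64π + 16π) = (64 + 16)/2 = 40.
So Σ_{n ∈ Z} |c_n|^2 = 40.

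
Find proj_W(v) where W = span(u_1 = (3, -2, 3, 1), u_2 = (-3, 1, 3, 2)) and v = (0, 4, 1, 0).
proj_W(v) = (-36/23, 17/23, 6/23, 9/23)

Set up U = [u_1 | ... | u_2] ∈ R^(4×2). The projector onto W = col(U) is P = U (U^T U)^(-1) U^T.
Compute U^T U =
  [23, 0]
  [0, 23],
and U^T v = (-5, 7).
Solve U^T U · c = U^T v for the coefficients: c = (-5/23, 7/23). The projection is proj_W(v) = U c.
Check: (v - proj_W(v)) · u_1 = 0  (should be 0).
Check: (v - proj_W(v)) · u_2 = 0  (should be 0).
Result: proj_W(v) = (-36/23, 17/23, 6/23, 9/23).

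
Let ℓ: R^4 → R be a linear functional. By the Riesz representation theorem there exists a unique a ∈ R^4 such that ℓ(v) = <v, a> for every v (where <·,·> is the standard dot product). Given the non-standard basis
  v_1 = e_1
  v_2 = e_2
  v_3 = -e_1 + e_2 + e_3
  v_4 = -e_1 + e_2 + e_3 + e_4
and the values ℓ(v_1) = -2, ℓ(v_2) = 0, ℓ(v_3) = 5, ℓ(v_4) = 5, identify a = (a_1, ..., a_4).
a = (-2, 0, 3, 0)

Write a = (a_1, ..., a_4) in the standard basis. For each basis vector v_i, ℓ(v_i) = <v_i, a> is a linear equation in the a_j's. Collect the n equations into a matrix system V a = ℓ, where row i of V is v_i (expressed in the standard basis). Since V is invertible (lower-triangular with 1s on the diagonal, up to permutation), solve by back-substitution:
  V =
[[1, 0, 0, 0],
 [0, 1, 0, 0],
 [-1, 1, 1, 0],
 [-1, 1, 1, 1]]
  V a = (-2, 0, 5, 5)
Solving gives a = (-2, 0, 3, 0).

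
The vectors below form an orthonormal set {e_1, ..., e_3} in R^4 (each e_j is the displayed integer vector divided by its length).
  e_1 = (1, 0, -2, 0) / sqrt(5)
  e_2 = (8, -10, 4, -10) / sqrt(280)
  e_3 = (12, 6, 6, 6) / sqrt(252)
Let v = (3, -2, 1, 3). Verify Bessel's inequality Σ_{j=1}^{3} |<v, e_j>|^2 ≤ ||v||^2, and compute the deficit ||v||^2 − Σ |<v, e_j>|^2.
Σ |<v, e_j>|^2 = 21/2; ||v||^2 = 23; deficit = 25/2

Write each e_j = u_j / sqrt(<u_j, u_j>) where u_j is the displayed integer vector. Then <v, e_j> = <v, u_j> / sqrt(<u_j, u_j>), so |<v, e_j>|^2 = <v, u_j>^2 / <u_j, u_j>.
Coefficients: <v, e_1> = 1/sqrt(5), <v, e_2> = 18/sqrt(280), <v, e_3> = 48/sqrt(252).
Square and sum: Σ |<v, e_j>|^2 = 21/2.
Compute ||v||^2 = v·v = 23.
Deficit = 23 − 21/2 = 25/2 ≥ 0, confirming Bessel's inequality. (The deficit equals ||v − Σ <v,e_j> e_j||^2, the squared distance from v to span{e_j}.)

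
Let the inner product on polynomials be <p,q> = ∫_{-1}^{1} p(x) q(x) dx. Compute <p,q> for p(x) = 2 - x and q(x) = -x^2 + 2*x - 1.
<p,q> = -20/3

Expand the product: p(x)·q(x) = x^3 - 4*x^2 + 5*x - 2.
∫_{-1}^{1} of each monomial x^k gives [2/(k+1) if k even, 0 if k odd]. Integrating term-by-term (or equivalently evaluating the antiderivative F(x) = x^4/4 - 4*x^3/3 + 5*x^2/2 - 2*x at the endpoints):
  F(1) − F(−1) = -7/12 − (73/12) = -20/3.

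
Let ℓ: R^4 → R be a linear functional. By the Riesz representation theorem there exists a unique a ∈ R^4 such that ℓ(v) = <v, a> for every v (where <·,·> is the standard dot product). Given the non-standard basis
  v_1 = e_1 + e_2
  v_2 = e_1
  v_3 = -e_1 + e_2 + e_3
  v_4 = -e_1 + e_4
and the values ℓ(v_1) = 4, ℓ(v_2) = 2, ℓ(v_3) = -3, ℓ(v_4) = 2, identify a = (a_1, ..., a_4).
a = (2, 2, -3, 4)

Write a = (a_1, ..., a_4) in the standard basis. For each basis vector v_i, ℓ(v_i) = <v_i, a> is a linear equation in the a_j's. Collect the n equations into a matrix system V a = ℓ, where row i of V is v_i (expressed in the standard basis). Since V is invertible (lower-triangular with 1s on the diagonal, up to permutation), solve by back-substitution:
  V =
[[1, 1, 0, 0],
 [1, 0, 0, 0],
 [-1, 1, 1, 0],
 [-1, 0, 0, 1]]
  V a = (4, 2, -3, 2)
Solving gives a = (2, 2, -3, 4).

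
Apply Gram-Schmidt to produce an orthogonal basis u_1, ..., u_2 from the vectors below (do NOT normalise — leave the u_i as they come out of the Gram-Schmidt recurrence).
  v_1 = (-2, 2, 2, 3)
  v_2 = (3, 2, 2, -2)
Orthogonal basis:
  u_1 = (-2, 2, 2, 3)
  u_2 = (55/21, 50/21, 50/21, -10/7)

Apply the Gram-Schmidt recurrence
  u_1 = v_1
  u_i = v_i − Σ_{j<i} ((v_i · u_j) / (u_j · u_j)) · u_j.

Step by step this gives:
  u_1 = (-2, 2, 2, 3)
  u_2 = (55/21, 50/21, 50/21, -10/7)

Orthogonality check:
  u_2 · u_1 = 0 (should be 0)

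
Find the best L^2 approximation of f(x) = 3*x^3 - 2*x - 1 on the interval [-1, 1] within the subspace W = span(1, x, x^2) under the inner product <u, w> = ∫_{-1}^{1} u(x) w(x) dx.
g(x) = -x/5 - 1

The best approximation g ∈ W is the orthogonal projection of f onto W. Writing g = a_0 + a_1 x + a_2 x^2, the coefficients solve the normal equations G · a = b where
  G_{ij} = <φ_i, φ_j> and b_i = <f, φ_i>, with φ_0 = 1, φ_1 = x, φ_2 = x^2.
G =
  [2, 0, 2/3]
  [0, 2/3, 0]
  [2/3, 0, 2/5],
b = (-2, -2/15, -2/3).
Solving gives a_0 = -1, a_1 = -1/5, a_2 = 0, so
  g(x) = -x/5 - 1.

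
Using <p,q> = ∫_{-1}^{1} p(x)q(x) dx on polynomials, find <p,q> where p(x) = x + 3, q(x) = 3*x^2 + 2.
<p,q> = 18

Expand the product: p(x)·q(x) = 3*x^3 + 9*x^2 + 2*x + 6.
∫_{-1}^{1} of each monomial x^k gives [2/(k+1) if k even, 0 if k odd]. Integrating term-by-term (or equivalently evaluating the antiderivative F(x) = 3*x^4/4 + 3*x^3 + x^2 + 6*x at the endpoints):
  F(1) − F(−1) = 43/4 − (-29/4) = 18.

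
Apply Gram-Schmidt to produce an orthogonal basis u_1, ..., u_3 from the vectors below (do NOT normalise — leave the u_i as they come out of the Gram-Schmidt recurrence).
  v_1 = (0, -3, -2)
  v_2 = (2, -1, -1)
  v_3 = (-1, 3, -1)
Orthogonal basis:
  u_1 = (0, -3, -2)
  u_2 = (2, 2/13, -3/13)
  u_3 = (-19/53, 76/53, -114/53)

Apply the Gram-Schmidt recurrence
  u_1 = v_1
  u_i = v_i − Σ_{j<i} ((v_i · u_j) / (u_j · u_j)) · u_j.

Step by step this gives:
  u_1 = (0, -3, -2)
  u_2 = (2, 2/13, -3/13)
  u_3 = (-19/53, 76/53, -114/53)

Orthogonality check:
  u_2 · u_1 = 0 (should be 0)
  u_3 · u_1 = 0 (should be 0)
  u_3 · u_2 = 0 (should be 0)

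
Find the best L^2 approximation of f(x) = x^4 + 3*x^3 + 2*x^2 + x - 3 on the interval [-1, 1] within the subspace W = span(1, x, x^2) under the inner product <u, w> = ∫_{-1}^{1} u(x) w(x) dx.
g(x) = 20*x^2/7 + 14*x/5 - 108/35

The best approximation g ∈ W is the orthogonal projection of f onto W. Writing g = a_0 + a_1 x + a_2 x^2, the coefficients solve the normal equations G · a = b where
  G_{ij} = <φ_i, φ_j> and b_i = <f, φ_i>, with φ_0 = 1, φ_1 = x, φ_2 = x^2.
G =
  [2, 0, 2/3]
  [0, 2/3, 0]
  [2/3, 0, 2/5],
b = (-64/15, 28/15, -32/35).
Solving gives a_0 = -108/35, a_1 = 14/5, a_2 = 20/7, so
  g(x) = 20*x^2/7 + 14*x/5 - 108/35.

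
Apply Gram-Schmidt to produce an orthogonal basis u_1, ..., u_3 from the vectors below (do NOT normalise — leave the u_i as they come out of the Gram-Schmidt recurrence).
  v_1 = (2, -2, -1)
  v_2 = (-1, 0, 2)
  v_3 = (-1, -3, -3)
Orthogonal basis:
  u_1 = (2, -2, -1)
  u_2 = (-1/9, -8/9, 14/9)
  u_3 = (-76/29, -57/29, -38/29)

Apply the Gram-Schmidt recurrence
  u_1 = v_1
  u_i = v_i − Σ_{j<i} ((v_i · u_j) / (u_j · u_j)) · u_j.

Step by step this gives:
  u_1 = (2, -2, -1)
  u_2 = (-1/9, -8/9, 14/9)
  u_3 = (-76/29, -57/29, -38/29)

Orthogonality check:
  u_2 · u_1 = 0 (should be 0)
  u_3 · u_1 = 0 (should be 0)
  u_3 · u_2 = 0 (should be 0)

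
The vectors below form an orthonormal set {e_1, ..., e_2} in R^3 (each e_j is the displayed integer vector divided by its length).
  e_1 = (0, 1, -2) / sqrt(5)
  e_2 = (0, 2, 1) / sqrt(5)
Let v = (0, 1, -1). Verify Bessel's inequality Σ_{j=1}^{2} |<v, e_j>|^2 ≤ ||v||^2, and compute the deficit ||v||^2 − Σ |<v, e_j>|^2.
Σ |<v, e_j>|^2 = 2; ||v||^2 = 2; deficit = 0

Write each e_j = u_j / sqrt(<u_j, u_j>) where u_j is the displayed integer vector. Then <v, e_j> = <v, u_j> / sqrt(<u_j, u_j>), so |<v, e_j>|^2 = <v, u_j>^2 / <u_j, u_j>.
Coefficients: <v, e_1> = 3/sqrt(5), <v, e_2> = 1/sqrt(5).
Square and sum: Σ |<v, e_j>|^2 = 2.
Compute ||v||^2 = v·v = 2.
Deficit = 2 − 2 = 0 ≥ 0, confirming Bessel's inequality. (The deficit equals ||v − Σ <v,e_j> e_j||^2, the squared distance from v to span{e_j}.)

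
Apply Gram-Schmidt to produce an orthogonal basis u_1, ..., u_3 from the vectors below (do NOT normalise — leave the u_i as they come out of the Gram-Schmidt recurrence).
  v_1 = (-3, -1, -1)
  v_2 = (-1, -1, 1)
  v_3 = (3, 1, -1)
Orthogonal basis:
  u_1 = (-3, -1, -1)
  u_2 = (-2/11, -8/11, 14/11)
  u_3 = (1/3, -2/3, -1/3)

Apply the Gram-Schmidt recurrence
  u_1 = v_1
  u_i = v_i − Σ_{j<i} ((v_i · u_j) / (u_j · u_j)) · u_j.

Step by step this gives:
  u_1 = (-3, -1, -1)
  u_2 = (-2/11, -8/11, 14/11)
  u_3 = (1/3, -2/3, -1/3)

Orthogonality check:
  u_2 · u_1 = 0 (should be 0)
  u_3 · u_1 = 0 (should be 0)
  u_3 · u_2 = 0 (should be 0)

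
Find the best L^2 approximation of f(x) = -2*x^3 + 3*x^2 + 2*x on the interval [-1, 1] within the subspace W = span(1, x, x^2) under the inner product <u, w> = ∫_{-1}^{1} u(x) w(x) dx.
g(x) = 3*x^2 + 4*x/5

The best approximation g ∈ W is the orthogonal projection of f onto W. Writing g = a_0 + a_1 x + a_2 x^2, the coefficients solve the normal equations G · a = b where
  G_{ij} = <φ_i, φ_j> and b_i = <f, φ_i>, with φ_0 = 1, φ_1 = x, φ_2 = x^2.
G =
  [2, 0, 2/3]
  [0, 2/3, 0]
  [2/3, 0, 2/5],
b = (2, 8/15, 6/5).
Solving gives a_0 = 0, a_1 = 4/5, a_2 = 3, so
  g(x) = 3*x^2 + 4*x/5.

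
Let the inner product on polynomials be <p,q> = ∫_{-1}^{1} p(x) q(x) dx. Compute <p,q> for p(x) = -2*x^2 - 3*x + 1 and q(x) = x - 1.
<p,q> = -8/3

Expand the product: p(x)·q(x) = -2*x^3 - x^2 + 4*x - 1.
∫_{-1}^{1} of each monomial x^k gives [2/(k+1) if k even, 0 if k odd]. Integrating term-by-term (or equivalently evaluating the antiderivative F(x) = -x^4/2 - x^3/3 + 2*x^2 - x at the endpoints):
  F(1) − F(−1) = 1/6 − (17/6) = -8/3.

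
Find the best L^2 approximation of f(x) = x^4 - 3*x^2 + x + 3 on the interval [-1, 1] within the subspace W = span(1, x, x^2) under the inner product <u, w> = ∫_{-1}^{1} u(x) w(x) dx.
g(x) = -15*x^2/7 + x + 102/35

The best approximation g ∈ W is the orthogonal projection of f onto W. Writing g = a_0 + a_1 x + a_2 x^2, the coefficients solve the normal equations G · a = b where
  G_{ij} = <φ_i, φ_j> and b_i = <f, φ_i>, with φ_0 = 1, φ_1 = x, φ_2 = x^2.
G =
  [2, 0, 2/3]
  [0, 2/3, 0]
  [2/3, 0, 2/5],
b = (22/5, 2/3, 38/35).
Solving gives a_0 = 102/35, a_1 = 1, a_2 = -15/7, so
  g(x) = -15*x^2/7 + x + 102/35.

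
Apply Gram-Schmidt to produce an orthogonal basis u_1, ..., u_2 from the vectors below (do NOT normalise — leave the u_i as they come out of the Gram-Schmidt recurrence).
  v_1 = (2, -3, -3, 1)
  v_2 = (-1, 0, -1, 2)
Orthogonal basis:
  u_1 = (2, -3, -3, 1)
  u_2 = (-29/23, 9/23, -14/23, 43/23)

Apply the Gram-Schmidt recurrence
  u_1 = v_1
  u_i = v_i − Σ_{j<i} ((v_i · u_j) / (u_j · u_j)) · u_j.

Step by step this gives:
  u_1 = (2, -3, -3, 1)
  u_2 = (-29/23, 9/23, -14/23, 43/23)

Orthogonality check:
  u_2 · u_1 = 0 (should be 0)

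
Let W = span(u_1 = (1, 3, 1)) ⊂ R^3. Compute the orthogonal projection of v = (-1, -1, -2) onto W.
proj_W(v) = (-6/11, -18/11, -6/11)

Set up U = [u_1 | ... | u_1] ∈ R^(3×1). The projector onto W = col(U) is P = U (U^T U)^(-1) U^T.
Compute U^T U =
  [11],
and U^T v = (-6).
Solve U^T U · c = U^T v for the coefficients: c = (-6/11). The projection is proj_W(v) = U c.
Check: (v - proj_W(v)) · u_1 = 0  (should be 0).
Result: proj_W(v) = (-6/11, -18/11, -6/11).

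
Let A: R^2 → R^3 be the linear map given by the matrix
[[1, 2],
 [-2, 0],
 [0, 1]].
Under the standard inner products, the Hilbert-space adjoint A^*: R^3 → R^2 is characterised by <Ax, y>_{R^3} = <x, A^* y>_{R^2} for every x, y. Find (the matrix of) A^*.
A^* = A^T =
[[1, -2, 0],
 [2, 0, 1]]

For real matrices with standard dot products, the defining identity <Ax, y> = <x, A^* y> gives (Ax)^T y = x^T (A^*) y, i.e. x^T A^T y = x^T (A^*) y. Since this holds for all x, y, we must have A^* = A^T. Therefore
A^* =
[[1, -2, 0],
 [2, 0, 1]].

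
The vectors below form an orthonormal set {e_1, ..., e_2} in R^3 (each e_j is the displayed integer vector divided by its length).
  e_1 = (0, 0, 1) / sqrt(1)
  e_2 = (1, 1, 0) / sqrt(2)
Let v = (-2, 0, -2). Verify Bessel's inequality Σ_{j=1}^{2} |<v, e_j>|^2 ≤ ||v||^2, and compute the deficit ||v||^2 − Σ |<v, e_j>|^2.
Σ |<v, e_j>|^2 = 6; ||v||^2 = 8; deficit = 2

Write each e_j = u_j / sqrt(<u_j, u_j>) where u_j is the displayed integer vector. Then <v, e_j> = <v, u_j> / sqrt(<u_j, u_j>), so |<v, e_j>|^2 = <v, u_j>^2 / <u_j, u_j>.
Coefficients: <v, e_1> = -2/sqrt(1), <v, e_2> = -2/sqrt(2).
Square and sum: Σ |<v, e_j>|^2 = 6.
Compute ||v||^2 = v·v = 8.
Deficit = 8 − 6 = 2 ≥ 0, confirming Bessel's inequality. (The deficit equals ||v − Σ <v,e_j> e_j||^2, the squared distance from v to span{e_j}.)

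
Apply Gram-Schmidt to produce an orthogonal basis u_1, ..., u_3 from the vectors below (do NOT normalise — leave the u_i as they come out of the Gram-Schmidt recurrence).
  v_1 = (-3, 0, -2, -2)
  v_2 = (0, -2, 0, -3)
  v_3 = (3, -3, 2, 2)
Orthogonal basis:
  u_1 = (-3, 0, -2, -2)
  u_2 = (18/17, -2, 12/17, -39/17)
  u_3 = (-108/185, -351/185, -72/185, 234/185)

Apply the Gram-Schmidt recurrence
  u_1 = v_1
  u_i = v_i − Σ_{j<i} ((v_i · u_j) / (u_j · u_j)) · u_j.

Step by step this gives:
  u_1 = (-3, 0, -2, -2)
  u_2 = (18/17, -2, 12/17, -39/17)
  u_3 = (-108/185, -351/185, -72/185, 234/185)

Orthogonality check:
  u_2 · u_1 = 0 (should be 0)
  u_3 · u_1 = 0 (should be 0)
  u_3 · u_2 = 0 (should be 0)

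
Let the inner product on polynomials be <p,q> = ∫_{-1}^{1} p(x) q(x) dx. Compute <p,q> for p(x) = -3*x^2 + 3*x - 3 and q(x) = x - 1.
<p,q> = 10

Expand the product: p(x)·q(x) = -3*x^3 + 6*x^2 - 6*x + 3.
∫_{-1}^{1} of each monomial x^k gives [2/(k+1) if k even, 0 if k odd]. Integrating term-by-term (or equivalently evaluating the antiderivative F(x) = -3*x^4/4 + 2*x^3 - 3*x^2 + 3*x at the endpoints):
  F(1) − F(−1) = 5/4 − (-35/4) = 10.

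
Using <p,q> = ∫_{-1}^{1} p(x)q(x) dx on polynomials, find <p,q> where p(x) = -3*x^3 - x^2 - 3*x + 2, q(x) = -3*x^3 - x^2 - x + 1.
<p,q> = 412/35

Expand the product: p(x)·q(x) = 9*x^6 + 6*x^5 + 13*x^4 - 5*x^3 - 5*x + 2.
∫_{-1}^{1} of each monomial x^k gives [2/(k+1) if k even, 0 if k odd]. Integrating term-by-term (or equivalently evaluating the antiderivative F(x) = 9*x^7/7 + x^6 + 13*x^5/5 - 5*x^4/4 - 5*x^2/2 + 2*x at the endpoints):
  F(1) − F(−1) = 439/140 − (-1209/140) = 412/35.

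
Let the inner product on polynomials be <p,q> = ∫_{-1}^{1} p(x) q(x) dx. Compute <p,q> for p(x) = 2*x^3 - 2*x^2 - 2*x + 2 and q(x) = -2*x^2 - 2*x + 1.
<p,q> = 8/3

Expand the product: p(x)·q(x) = -4*x^5 + 10*x^3 - 2*x^2 - 6*x + 2.
∫_{-1}^{1} of each monomial x^k gives [2/(k+1) if k even, 0 if k odd]. Integrating term-by-term (or equivalently evaluating the antiderivative F(x) = -2*x^6/3 + 5*x^4/2 - 2*x^3/3 - 3*x^2 + 2*x at the endpoints):
  F(1) − F(−1) = 1/6 − (-5/2) = 8/3.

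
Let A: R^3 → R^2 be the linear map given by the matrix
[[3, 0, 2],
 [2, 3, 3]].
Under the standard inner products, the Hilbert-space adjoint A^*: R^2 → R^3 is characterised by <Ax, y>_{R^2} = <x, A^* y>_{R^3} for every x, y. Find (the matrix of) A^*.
A^* = A^T =
[[3, 2],
 [0, 3],
 [2, 3]]

For real matrices with standard dot products, the defining identity <Ax, y> = <x, A^* y> gives (Ax)^T y = x^T (A^*) y, i.e. x^T A^T y = x^T (A^*) y. Since this holds for all x, y, we must have A^* = A^T. Therefore
A^* =
[[3, 2],
 [0, 3],
 [2, 3]].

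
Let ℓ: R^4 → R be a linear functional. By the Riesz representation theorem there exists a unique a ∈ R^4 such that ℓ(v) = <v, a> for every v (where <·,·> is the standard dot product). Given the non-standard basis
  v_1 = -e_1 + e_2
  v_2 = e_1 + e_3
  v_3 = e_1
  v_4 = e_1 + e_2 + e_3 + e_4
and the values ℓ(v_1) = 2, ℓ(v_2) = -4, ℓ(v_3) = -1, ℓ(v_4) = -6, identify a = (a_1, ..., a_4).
a = (-1, 1, -3, -3)

Write a = (a_1, ..., a_4) in the standard basis. For each basis vector v_i, ℓ(v_i) = <v_i, a> is a linear equation in the a_j's. Collect the n equations into a matrix system V a = ℓ, where row i of V is v_i (expressed in the standard basis). Since V is invertible (lower-triangular with 1s on the diagonal, up to permutation), solve by back-substitution:
  V =
[[-1, 1, 0, 0],
 [1, 0, 1, 0],
 [1, 0, 0, 0],
 [1, 1, 1, 1]]
  V a = (2, -4, -1, -6)
Solving gives a = (-1, 1, -3, -3).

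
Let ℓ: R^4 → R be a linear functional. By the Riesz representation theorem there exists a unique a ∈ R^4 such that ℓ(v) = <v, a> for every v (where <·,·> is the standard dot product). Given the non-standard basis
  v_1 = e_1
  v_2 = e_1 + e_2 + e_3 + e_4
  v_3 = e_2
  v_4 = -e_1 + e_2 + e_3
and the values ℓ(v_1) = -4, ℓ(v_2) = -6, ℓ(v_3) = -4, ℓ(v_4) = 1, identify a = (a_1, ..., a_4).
a = (-4, -4, 1, 1)

Write a = (a_1, ..., a_4) in the standard basis. For each basis vector v_i, ℓ(v_i) = <v_i, a> is a linear equation in the a_j's. Collect the n equations into a matrix system V a = ℓ, where row i of V is v_i (expressed in the standard basis). Since V is invertible (lower-triangular with 1s on the diagonal, up to permutation), solve by back-substitution:
  V =
[[1, 0, 0, 0],
 [1, 1, 1, 1],
 [0, 1, 0, 0],
 [-1, 1, 1, 0]]
  V a = (-4, -6, -4, 1)
Solving gives a = (-4, -4, 1, 1).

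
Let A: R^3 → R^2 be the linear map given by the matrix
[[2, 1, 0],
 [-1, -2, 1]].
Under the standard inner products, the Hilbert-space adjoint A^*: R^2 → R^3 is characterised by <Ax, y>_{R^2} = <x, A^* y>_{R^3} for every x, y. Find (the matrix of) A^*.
A^* = A^T =
[[2, -1],
 [1, -2],
 [0, 1]]

For real matrices with standard dot products, the defining identity <Ax, y> = <x, A^* y> gives (Ax)^T y = x^T (A^*) y, i.e. x^T A^T y = x^T (A^*) y. Since this holds for all x, y, we must have A^* = A^T. Therefore
A^* =
[[2, -1],
 [1, -2],
 [0, 1]].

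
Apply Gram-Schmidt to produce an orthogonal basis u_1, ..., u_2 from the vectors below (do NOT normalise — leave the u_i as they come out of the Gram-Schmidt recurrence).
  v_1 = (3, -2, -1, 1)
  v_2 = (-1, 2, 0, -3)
Orthogonal basis:
  u_1 = (3, -2, -1, 1)
  u_2 = (1, 2/3, -2/3, -7/3)

Apply the Gram-Schmidt recurrence
  u_1 = v_1
  u_i = v_i − Σ_{j<i} ((v_i · u_j) / (u_j · u_j)) · u_j.

Step by step this gives:
  u_1 = (3, -2, -1, 1)
  u_2 = (1, 2/3, -2/3, -7/3)

Orthogonality check:
  u_2 · u_1 = 0 (should be 0)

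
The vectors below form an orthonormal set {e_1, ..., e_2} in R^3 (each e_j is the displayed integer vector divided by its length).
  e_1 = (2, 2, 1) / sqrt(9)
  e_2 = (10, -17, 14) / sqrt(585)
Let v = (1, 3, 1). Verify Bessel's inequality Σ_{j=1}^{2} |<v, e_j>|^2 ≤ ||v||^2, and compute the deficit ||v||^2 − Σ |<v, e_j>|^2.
Σ |<v, e_j>|^2 = 666/65; ||v||^2 = 11; deficit = 49/65

Write each e_j = u_j / sqrt(<u_j, u_j>) where u_j is the displayed integer vector. Then <v, e_j> = <v, u_j> / sqrt(<u_j, u_j>), so |<v, e_j>|^2 = <v, u_j>^2 / <u_j, u_j>.
Coefficients: <v, e_1> = 9/sqrt(9), <v, e_2> = -27/sqrt(585).
Square and sum: Σ |<v, e_j>|^2 = 666/65.
Compute ||v||^2 = v·v = 11.
Deficit = 11 − 666/65 = 49/65 ≥ 0, confirming Bessel's inequality. (The deficit equals ||v − Σ <v,e_j> e_j||^2, the squared distance from v to span{e_j}.)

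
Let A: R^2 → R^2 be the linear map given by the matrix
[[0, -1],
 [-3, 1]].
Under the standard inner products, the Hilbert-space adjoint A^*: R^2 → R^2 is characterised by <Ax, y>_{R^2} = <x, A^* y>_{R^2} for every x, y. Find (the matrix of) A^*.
A^* = A^T =
[[0, -3],
 [-1, 1]]

For real matrices with standard dot products, the defining identity <Ax, y> = <x, A^* y> gives (Ax)^T y = x^T (A^*) y, i.e. x^T A^T y = x^T (A^*) y. Since this holds for all x, y, we must have A^* = A^T. Therefore
A^* =
[[0, -3],
 [-1, 1]].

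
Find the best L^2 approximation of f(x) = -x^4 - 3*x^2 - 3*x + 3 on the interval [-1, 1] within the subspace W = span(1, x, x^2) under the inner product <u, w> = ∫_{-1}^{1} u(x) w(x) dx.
g(x) = -27*x^2/7 - 3*x + 108/35

The best approximation g ∈ W is the orthogonal projection of f onto W. Writing g = a_0 + a_1 x + a_2 x^2, the coefficients solve the normal equations G · a = b where
  G_{ij} = <φ_i, φ_j> and b_i = <f, φ_i>, with φ_0 = 1, φ_1 = x, φ_2 = x^2.
G =
  [2, 0, 2/3]
  [0, 2/3, 0]
  [2/3, 0, 2/5],
b = (18/5, -2, 18/35).
Solving gives a_0 = 108/35, a_1 = -3, a_2 = -27/7, so
  g(x) = -27*x^2/7 - 3*x + 108/35.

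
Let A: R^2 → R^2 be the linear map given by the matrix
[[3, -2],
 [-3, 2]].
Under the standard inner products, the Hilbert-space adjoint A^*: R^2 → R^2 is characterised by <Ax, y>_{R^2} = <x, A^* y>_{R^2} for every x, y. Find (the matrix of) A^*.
A^* = A^T =
[[3, -3],
 [-2, 2]]

For real matrices with standard dot products, the defining identity <Ax, y> = <x, A^* y> gives (Ax)^T y = x^T (A^*) y, i.e. x^T A^T y = x^T (A^*) y. Since this holds for all x, y, we must have A^* = A^T. Therefore
A^* =
[[3, -3],
 [-2, 2]].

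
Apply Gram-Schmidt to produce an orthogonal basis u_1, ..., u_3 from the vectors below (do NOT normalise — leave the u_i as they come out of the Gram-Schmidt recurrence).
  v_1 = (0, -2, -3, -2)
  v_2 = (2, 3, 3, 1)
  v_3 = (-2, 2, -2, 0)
Orthogonal basis:
  u_1 = (0, -2, -3, -2)
  u_2 = (2, 1, 0, -1)
  u_3 = (-4/3, 131/51, -28/17, -5/51)

Apply the Gram-Schmidt recurrence
  u_1 = v_1
  u_i = v_i − Σ_{j<i} ((v_i · u_j) / (u_j · u_j)) · u_j.

Step by step this gives:
  u_1 = (0, -2, -3, -2)
  u_2 = (2, 1, 0, -1)
  u_3 = (-4/3, 131/51, -28/17, -5/51)

Orthogonality check:
  u_2 · u_1 = 0 (should be 0)
  u_3 · u_1 = 0 (should be 0)
  u_3 · u_2 = 0 (should be 0)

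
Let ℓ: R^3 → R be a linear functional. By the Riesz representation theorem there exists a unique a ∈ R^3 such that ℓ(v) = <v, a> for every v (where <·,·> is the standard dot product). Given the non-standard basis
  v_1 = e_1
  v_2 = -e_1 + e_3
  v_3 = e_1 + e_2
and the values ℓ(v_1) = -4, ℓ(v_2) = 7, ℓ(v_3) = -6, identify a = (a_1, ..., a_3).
a = (-4, -2, 3)

Write a = (a_1, ..., a_3) in the standard basis. For each basis vector v_i, ℓ(v_i) = <v_i, a> is a linear equation in the a_j's. Collect the n equations into a matrix system V a = ℓ, where row i of V is v_i (expressed in the standard basis). Since V is invertible (lower-triangular with 1s on the diagonal, up to permutation), solve by back-substitution:
  V =
[[1, 0, 0],
 [-1, 0, 1],
 [1, 1, 0]]
  V a = (-4, 7, -6)
Solving gives a = (-4, -2, 3).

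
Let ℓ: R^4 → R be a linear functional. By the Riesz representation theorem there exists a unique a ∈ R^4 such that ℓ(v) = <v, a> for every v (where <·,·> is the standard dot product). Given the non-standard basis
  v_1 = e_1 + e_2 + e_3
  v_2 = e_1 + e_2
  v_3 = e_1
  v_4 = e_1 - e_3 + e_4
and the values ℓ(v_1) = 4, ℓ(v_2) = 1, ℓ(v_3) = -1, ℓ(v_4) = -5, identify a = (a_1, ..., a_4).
a = (-1, 2, 3, -1)

Write a = (a_1, ..., a_4) in the standard basis. For each basis vector v_i, ℓ(v_i) = <v_i, a> is a linear equation in the a_j's. Collect the n equations into a matrix system V a = ℓ, where row i of V is v_i (expressed in the standard basis). Since V is invertible (lower-triangular with 1s on the diagonal, up to permutation), solve by back-substitution:
  V =
[[1, 1, 1, 0],
 [1, 1, 0, 0],
 [1, 0, 0, 0],
 [1, 0, -1, 1]]
  V a = (4, 1, -1, -5)
Solving gives a = (-1, 2, 3, -1).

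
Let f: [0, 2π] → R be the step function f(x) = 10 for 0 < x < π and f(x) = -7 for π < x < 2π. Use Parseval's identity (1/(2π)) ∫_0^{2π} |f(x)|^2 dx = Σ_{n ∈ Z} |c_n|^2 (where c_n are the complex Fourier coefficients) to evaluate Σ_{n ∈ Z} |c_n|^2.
Σ |c_n|^2 = 149/2

Parseval equates the L^2 energy of f (normalised by 1/(2π)) with the ℓ^2 sum of its Fourier coefficients: (1/(2π)) ∫_0^{2π} |f|^2 = Σ |c_n|^2.
Compute the left side: (1/(2π)) [∫_0^π 10^2 dx + ∫_π^{2π} (-7)^2 dx] = (1/(2π)) · (100π + 49π) = (100 + 49)/2 = 149/2.
So Σ_{n ∈ Z} |c_n|^2 = 149/2.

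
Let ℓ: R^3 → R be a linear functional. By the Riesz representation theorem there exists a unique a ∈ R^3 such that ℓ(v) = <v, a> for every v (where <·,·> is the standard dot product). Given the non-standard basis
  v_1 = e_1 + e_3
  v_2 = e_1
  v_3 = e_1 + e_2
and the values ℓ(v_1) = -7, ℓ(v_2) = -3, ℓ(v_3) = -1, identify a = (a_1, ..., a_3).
a = (-3, 2, -4)

Write a = (a_1, ..., a_3) in the standard basis. For each basis vector v_i, ℓ(v_i) = <v_i, a> is a linear equation in the a_j's. Collect the n equations into a matrix system V a = ℓ, where row i of V is v_i (expressed in the standard basis). Since V is invertible (lower-triangular with 1s on the diagonal, up to permutation), solve by back-substitution:
  V =
[[1, 0, 1],
 [1, 0, 0],
 [1, 1, 0]]
  V a = (-7, -3, -1)
Solving gives a = (-3, 2, -4).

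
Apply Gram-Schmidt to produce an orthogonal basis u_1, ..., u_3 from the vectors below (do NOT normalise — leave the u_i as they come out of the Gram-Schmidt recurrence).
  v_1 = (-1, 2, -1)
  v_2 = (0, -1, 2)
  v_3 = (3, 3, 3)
Orthogonal basis:
  u_1 = (-1, 2, -1)
  u_2 = (-2/3, 1/3, 4/3)
  u_3 = (27/7, 18/7, 9/7)

Apply the Gram-Schmidt recurrence
  u_1 = v_1
  u_i = v_i − Σ_{j<i} ((v_i · u_j) / (u_j · u_j)) · u_j.

Step by step this gives:
  u_1 = (-1, 2, -1)
  u_2 = (-2/3, 1/3, 4/3)
  u_3 = (27/7, 18/7, 9/7)

Orthogonality check:
  u_2 · u_1 = 0 (should be 0)
  u_3 · u_1 = 0 (should be 0)
  u_3 · u_2 = 0 (should be 0)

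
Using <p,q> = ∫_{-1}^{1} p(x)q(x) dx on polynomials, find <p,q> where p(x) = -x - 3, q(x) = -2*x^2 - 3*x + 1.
<p,q> = 0

Expand the product: p(x)·q(x) = 2*x^3 + 9*x^2 + 8*x - 3.
∫_{-1}^{1} of each monomial x^k gives [2/(k+1) if k even, 0 if k odd]. Integrating term-by-term (or equivalently evaluating the antiderivative F(x) = x^4/2 + 3*x^3 + 4*x^2 - 3*x at the endpoints):
  F(1) − F(−1) = 9/2 − (9/2) = 0.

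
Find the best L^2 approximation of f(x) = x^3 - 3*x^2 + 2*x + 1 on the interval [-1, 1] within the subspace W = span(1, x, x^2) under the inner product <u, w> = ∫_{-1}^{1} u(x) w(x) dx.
g(x) = -3*x^2 + 13*x/5 + 1

The best approximation g ∈ W is the orthogonal projection of f onto W. Writing g = a_0 + a_1 x + a_2 x^2, the coefficients solve the normal equations G · a = b where
  G_{ij} = <φ_i, φ_j> and b_i = <f, φ_i>, with φ_0 = 1, φ_1 = x, φ_2 = x^2.
G =
  [2, 0, 2/3]
  [0, 2/3, 0]
  [2/3, 0, 2/5],
b = (0, 26/15, -8/15).
Solving gives a_0 = 1, a_1 = 13/5, a_2 = -3, so
  g(x) = -3*x^2 + 13*x/5 + 1.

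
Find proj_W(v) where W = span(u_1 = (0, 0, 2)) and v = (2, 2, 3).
proj_W(v) = (0, 0, 3)

Set up U = [u_1 | ... | u_1] ∈ R^(3×1). The projector onto W = col(U) is P = U (U^T U)^(-1) U^T.
Compute U^T U =
  [4],
and U^T v = (6).
Solve U^T U · c = U^T v for the coefficients: c = (3/2). The projection is proj_W(v) = U c.
Check: (v - proj_W(v)) · u_1 = 0  (should be 0).
Result: proj_W(v) = (0, 0, 3).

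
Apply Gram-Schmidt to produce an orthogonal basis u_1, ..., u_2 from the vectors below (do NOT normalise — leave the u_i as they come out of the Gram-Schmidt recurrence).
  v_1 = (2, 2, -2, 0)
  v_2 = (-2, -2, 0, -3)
Orthogonal basis:
  u_1 = (2, 2, -2, 0)
  u_2 = (-2/3, -2/3, -4/3, -3)

Apply the Gram-Schmidt recurrence
  u_1 = v_1
  u_i = v_i − Σ_{j<i} ((v_i · u_j) / (u_j · u_j)) · u_j.

Step by step this gives:
  u_1 = (2, 2, -2, 0)
  u_2 = (-2/3, -2/3, -4/3, -3)

Orthogonality check:
  u_2 · u_1 = 0 (should be 0)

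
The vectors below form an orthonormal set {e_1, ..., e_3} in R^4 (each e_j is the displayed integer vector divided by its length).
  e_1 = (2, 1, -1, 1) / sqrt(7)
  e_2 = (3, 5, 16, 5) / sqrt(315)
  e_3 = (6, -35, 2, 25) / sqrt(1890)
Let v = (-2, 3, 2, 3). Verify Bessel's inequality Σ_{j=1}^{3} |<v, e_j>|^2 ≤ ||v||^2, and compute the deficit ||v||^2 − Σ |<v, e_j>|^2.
Σ |<v, e_j>|^2 = 2026/189; ||v||^2 = 26; deficit = 2888/189

Write each e_j = u_j / sqrt(<u_j, u_j>) where u_j is the displayed integer vector. Then <v, e_j> = <v, u_j> / sqrt(<u_j, u_j>), so |<v, e_j>|^2 = <v, u_j>^2 / <u_j, u_j>.
Coefficients: <v, e_1> = 0/sqrt(7), <v, e_2> = 56/sqrt(315), <v, e_3> = -38/sqrt(1890).
Square and sum: Σ |<v, e_j>|^2 = 2026/189.
Compute ||v||^2 = v·v = 26.
Deficit = 26 − 2026/189 = 2888/189 ≥ 0, confirming Bessel's inequality. (The deficit equals ||v − Σ <v,e_j> e_j||^2, the squared distance from v to span{e_j}.)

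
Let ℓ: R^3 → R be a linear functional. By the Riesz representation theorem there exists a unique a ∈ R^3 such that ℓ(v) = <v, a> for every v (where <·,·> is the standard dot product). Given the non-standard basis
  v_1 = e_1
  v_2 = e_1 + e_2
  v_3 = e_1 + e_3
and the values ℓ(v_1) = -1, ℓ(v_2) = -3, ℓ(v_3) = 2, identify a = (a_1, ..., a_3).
a = (-1, -2, 3)

Write a = (a_1, ..., a_3) in the standard basis. For each basis vector v_i, ℓ(v_i) = <v_i, a> is a linear equation in the a_j's. Collect the n equations into a matrix system V a = ℓ, where row i of V is v_i (expressed in the standard basis). Since V is invertible (lower-triangular with 1s on the diagonal, up to permutation), solve by back-substitution:
  V =
[[1, 0, 0],
 [1, 1, 0],
 [1, 0, 1]]
  V a = (-1, -3, 2)
Solving gives a = (-1, -2, 3).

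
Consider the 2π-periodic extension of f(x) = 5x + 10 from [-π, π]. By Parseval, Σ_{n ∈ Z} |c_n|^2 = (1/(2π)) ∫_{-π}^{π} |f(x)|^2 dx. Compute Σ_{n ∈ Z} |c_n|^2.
Σ |c_n|^2 = 25π^2/3 + 100

Expand and integrate term by term over [-π, π]:
  ∫ (5x)^2 dx = 25·(2π^3/3); ∫ 2·5·(10)·x dx = 0 (odd integrand); ∫ 10^2 dx = 100·2π.
So (1/(2π)) ∫_{-π}^{π} (5x + 10)^2 dx = 25π^2/3 + 100 = 25π^2/3 + 100.
Parseval ⇒ Σ |c_n|^2 = 25π^2/3 + 100.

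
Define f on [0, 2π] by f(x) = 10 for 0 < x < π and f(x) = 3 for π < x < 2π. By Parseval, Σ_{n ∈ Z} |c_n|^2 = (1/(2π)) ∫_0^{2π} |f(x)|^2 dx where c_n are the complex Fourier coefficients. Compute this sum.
Σ |c_n|^2 = 109/2

Parseval equates the L^2 energy of f (normalised by 1/(2π)) with the ℓ^2 sum of its Fourier coefficients: (1/(2π)) ∫_0^{2π} |f|^2 = Σ |c_n|^2.
Compute the left side: (1/(2π)) [∫_0^π 10^2 dx + ∫_π^{2π} 3^2 dx] = (1/(2π)) · (100π + 9π) = (100 + 9)/2 = 109/2.
So Σ_{n ∈ Z} |c_n|^2 = 109/2.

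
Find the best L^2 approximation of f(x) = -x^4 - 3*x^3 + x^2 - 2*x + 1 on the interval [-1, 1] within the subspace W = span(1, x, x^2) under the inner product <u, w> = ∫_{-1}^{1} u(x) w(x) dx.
g(x) = x^2/7 - 19*x/5 + 38/35

The best approximation g ∈ W is the orthogonal projection of f onto W. Writing g = a_0 + a_1 x + a_2 x^2, the coefficients solve the normal equations G · a = b where
  G_{ij} = <φ_i, φ_j> and b_i = <f, φ_i>, with φ_0 = 1, φ_1 = x, φ_2 = x^2.
G =
  [2, 0, 2/3]
  [0, 2/3, 0]
  [2/3, 0, 2/5],
b = (34/15, -38/15, 82/105).
Solving gives a_0 = 38/35, a_1 = -19/5, a_2 = 1/7, so
  g(x) = x^2/7 - 19*x/5 + 38/35.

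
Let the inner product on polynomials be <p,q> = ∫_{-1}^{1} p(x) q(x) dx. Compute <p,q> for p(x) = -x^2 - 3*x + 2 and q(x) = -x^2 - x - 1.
<p,q> = -34/15

Expand the product: p(x)·q(x) = x^4 + 4*x^3 + 2*x^2 + x - 2.
∫_{-1}^{1} of each monomial x^k gives [2/(k+1) if k even, 0 if k odd]. Integrating term-by-term (or equivalently evaluating the antiderivative F(x) = x^5/5 + x^4 + 2*x^3/3 + x^2/2 - 2*x at the endpoints):
  F(1) − F(−1) = 11/30 − (79/30) = -34/15.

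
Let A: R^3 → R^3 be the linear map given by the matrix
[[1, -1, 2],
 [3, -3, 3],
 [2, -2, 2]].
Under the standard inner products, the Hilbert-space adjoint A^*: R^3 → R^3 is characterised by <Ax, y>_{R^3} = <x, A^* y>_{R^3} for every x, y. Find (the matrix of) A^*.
A^* = A^T =
[[1, 3, 2],
 [-1, -3, -2],
 [2, 3, 2]]

For real matrices with standard dot products, the defining identity <Ax, y> = <x, A^* y> gives (Ax)^T y = x^T (A^*) y, i.e. x^T A^T y = x^T (A^*) y. Since this holds for all x, y, we must have A^* = A^T. Therefore
A^* =
[[1, 3, 2],
 [-1, -3, -2],
 [2, 3, 2]].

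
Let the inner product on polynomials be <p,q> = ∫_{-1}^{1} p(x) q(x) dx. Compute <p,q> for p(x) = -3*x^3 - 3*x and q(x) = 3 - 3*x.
<p,q> = 48/5

Expand the product: p(x)·q(x) = 9*x^4 - 9*x^3 + 9*x^2 - 9*x.
∫_{-1}^{1} of each monomial x^k gives [2/(k+1) if k even, 0 if k odd]. Integrating term-by-term (or equivalently evaluating the antiderivative F(x) = 9*x^5/5 - 9*x^4/4 + 3*x^3 - 9*x^2/2 at the endpoints):
  F(1) − F(−1) = -39/20 − (-231/20) = 48/5.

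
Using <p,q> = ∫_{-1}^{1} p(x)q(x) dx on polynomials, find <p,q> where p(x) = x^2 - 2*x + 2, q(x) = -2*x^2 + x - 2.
<p,q> = -212/15

Expand the product: p(x)·q(x) = -2*x^4 + 5*x^3 - 8*x^2 + 6*x - 4.
∫_{-1}^{1} of each monomial x^k gives [2/(k+1) if k even, 0 if k odd]. Integrating term-by-term (or equivalently evaluating the antiderivative F(x) = -2*x^5/5 + 5*x^4/4 - 8*x^3/3 + 3*x^2 - 4*x at the endpoints):
  F(1) − F(−1) = -169/60 − (679/60) = -212/15.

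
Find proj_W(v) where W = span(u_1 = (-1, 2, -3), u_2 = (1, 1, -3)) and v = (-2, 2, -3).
proj_W(v) = (-11/6, 7/3, -17/6)

Set up U = [u_1 | ... | u_2] ∈ R^(3×2). The projector onto W = col(U) is P = U (U^T U)^(-1) U^T.
Compute U^T U =
  [14, 10]
  [10, 11],
and U^T v = (15, 9).
Solve U^T U · c = U^T v for the coefficients: c = (25/18, -4/9). The projection is proj_W(v) = U c.
Check: (v - proj_W(v)) · u_1 = 0  (should be 0).
Check: (v - proj_W(v)) · u_2 = 0  (should be 0).
Result: proj_W(v) = (-11/6, 7/3, -17/6).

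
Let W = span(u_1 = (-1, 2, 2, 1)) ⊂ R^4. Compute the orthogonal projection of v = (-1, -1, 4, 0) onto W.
proj_W(v) = (-7/10, 7/5, 7/5, 7/10)

Set up U = [u_1 | ... | u_1] ∈ R^(4×1). The projector onto W = col(U) is P = U (U^T U)^(-1) U^T.
Compute U^T U =
  [10],
and U^T v = (7).
Solve U^T U · c = U^T v for the coefficients: c = (7/10). The projection is proj_W(v) = U c.
Check: (v - proj_W(v)) · u_1 = 0  (should be 0).
Result: proj_W(v) = (-7/10, 7/5, 7/5, 7/10).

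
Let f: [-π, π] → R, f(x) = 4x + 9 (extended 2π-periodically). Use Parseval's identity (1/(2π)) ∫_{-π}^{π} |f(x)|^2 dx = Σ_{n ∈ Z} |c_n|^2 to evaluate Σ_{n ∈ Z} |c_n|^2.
Σ |c_n|^2 = 16π^2/3 + 81

Expand and integrate term by term over [-π, π]:
  ∫ (4x)^2 dx = 16·(2π^3/3); ∫ 2·4·(9)·x dx = 0 (odd integrand); ∫ 9^2 dx = 81·2π.
So (1/(2π)) ∫_{-π}^{π} (4x + 9)^2 dx = 16π^2/3 + 81 = 16π^2/3 + 81.
Parseval ⇒ Σ |c_n|^2 = 16π^2/3 + 81.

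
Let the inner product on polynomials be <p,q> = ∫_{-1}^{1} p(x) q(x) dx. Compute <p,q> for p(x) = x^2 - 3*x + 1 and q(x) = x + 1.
<p,q> = 2/3

Expand the product: p(x)·q(x) = x^3 - 2*x^2 - 2*x + 1.
∫_{-1}^{1} of each monomial x^k gives [2/(k+1) if k even, 0 if k odd]. Integrating term-by-term (or equivalently evaluating the antiderivative F(x) = x^4/4 - 2*x^3/3 - x^2 + x at the endpoints):
  F(1) − F(−1) = -5/12 − (-13/12) = 2/3.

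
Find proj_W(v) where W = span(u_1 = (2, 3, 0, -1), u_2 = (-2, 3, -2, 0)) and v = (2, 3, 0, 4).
proj_W(v) = (206/213, 153/71, -50/213, -128/213)

Set up U = [u_1 | ... | u_2] ∈ R^(4×2). The projector onto W = col(U) is P = U (U^T U)^(-1) U^T.
Compute U^T U =
  [14, 5]
  [5, 17],
and U^T v = (9, 5).
Solve U^T U · c = U^T v for the coefficients: c = (128/213, 25/213). The projection is proj_W(v) = U c.
Check: (v - proj_W(v)) · u_1 = 0  (should be 0).
Check: (v - proj_W(v)) · u_2 = 0  (should be 0).
Result: proj_W(v) = (206/213, 153/71, -50/213, -128/213).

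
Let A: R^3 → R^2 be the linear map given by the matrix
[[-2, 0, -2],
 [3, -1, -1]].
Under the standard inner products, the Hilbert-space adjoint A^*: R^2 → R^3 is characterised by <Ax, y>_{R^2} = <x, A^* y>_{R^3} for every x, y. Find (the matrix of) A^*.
A^* = A^T =
[[-2, 3],
 [0, -1],
 [-2, -1]]

For real matrices with standard dot products, the defining identity <Ax, y> = <x, A^* y> gives (Ax)^T y = x^T (A^*) y, i.e. x^T A^T y = x^T (A^*) y. Since this holds for all x, y, we must have A^* = A^T. Therefore
A^* =
[[-2, 3],
 [0, -1],
 [-2, -1]].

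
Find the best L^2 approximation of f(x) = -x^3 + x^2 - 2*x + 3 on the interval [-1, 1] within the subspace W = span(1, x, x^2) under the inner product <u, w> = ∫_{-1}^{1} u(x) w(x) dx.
g(x) = x^2 - 13*x/5 + 3

The best approximation g ∈ W is the orthogonal projection of f onto W. Writing g = a_0 + a_1 x + a_2 x^2, the coefficients solve the normal equations G · a = b where
  G_{ij} = <φ_i, φ_j> and b_i = <f, φ_i>, with φ_0 = 1, φ_1 = x, φ_2 = x^2.
G =
  [2, 0, 2/3]
  [0, 2/3, 0]
  [2/3, 0, 2/5],
b = (20/3, -26/15, 12/5).
Solving gives a_0 = 3, a_1 = -13/5, a_2 = 1, so
  g(x) = x^2 - 13*x/5 + 3.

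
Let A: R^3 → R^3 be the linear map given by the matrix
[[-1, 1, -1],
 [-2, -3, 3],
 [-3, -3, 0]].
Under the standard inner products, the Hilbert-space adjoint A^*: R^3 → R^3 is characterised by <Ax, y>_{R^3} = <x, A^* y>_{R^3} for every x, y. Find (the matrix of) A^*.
A^* = A^T =
[[-1, -2, -3],
 [1, -3, -3],
 [-1, 3, 0]]

For real matrices with standard dot products, the defining identity <Ax, y> = <x, A^* y> gives (Ax)^T y = x^T (A^*) y, i.e. x^T A^T y = x^T (A^*) y. Since this holds for all x, y, we must have A^* = A^T. Therefore
A^* =
[[-1, -2, -3],
 [1, -3, -3],
 [-1, 3, 0]].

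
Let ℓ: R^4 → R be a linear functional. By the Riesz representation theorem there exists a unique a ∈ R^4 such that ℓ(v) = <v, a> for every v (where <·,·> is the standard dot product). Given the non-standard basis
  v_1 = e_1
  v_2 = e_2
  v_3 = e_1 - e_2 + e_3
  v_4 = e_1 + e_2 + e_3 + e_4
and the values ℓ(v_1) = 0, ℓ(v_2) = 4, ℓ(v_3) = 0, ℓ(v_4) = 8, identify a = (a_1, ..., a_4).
a = (0, 4, 4, 0)

Write a = (a_1, ..., a_4) in the standard basis. For each basis vector v_i, ℓ(v_i) = <v_i, a> is a linear equation in the a_j's. Collect the n equations into a matrix system V a = ℓ, where row i of V is v_i (expressed in the standard basis). Since V is invertible (lower-triangular with 1s on the diagonal, up to permutation), solve by back-substitution:
  V =
[[1, 0, 0, 0],
 [0, 1, 0, 0],
 [1, -1, 1, 0],
 [1, 1, 1, 1]]
  V a = (0, 4, 0, 8)
Solving gives a = (0, 4, 4, 0).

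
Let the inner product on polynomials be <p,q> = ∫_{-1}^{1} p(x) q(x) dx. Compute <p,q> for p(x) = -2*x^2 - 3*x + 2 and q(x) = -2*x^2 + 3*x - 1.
<p,q> = -146/15

Expand the product: p(x)·q(x) = 4*x^4 - 11*x^2 + 9*x - 2.
∫_{-1}^{1} of each monomial x^k gives [2/(k+1) if k even, 0 if k odd]. Integrating term-by-term (or equivalently evaluating the antiderivative F(x) = 4*x^5/5 - 11*x^3/3 + 9*x^2/2 - 2*x at the endpoints):
  F(1) − F(−1) = -11/30 − (281/30) = -146/15.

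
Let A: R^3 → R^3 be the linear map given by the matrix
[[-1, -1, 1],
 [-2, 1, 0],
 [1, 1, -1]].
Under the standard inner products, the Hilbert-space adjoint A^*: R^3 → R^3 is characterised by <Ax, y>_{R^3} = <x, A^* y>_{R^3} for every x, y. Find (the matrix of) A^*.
A^* = A^T =
[[-1, -2, 1],
 [-1, 1, 1],
 [1, 0, -1]]

For real matrices with standard dot products, the defining identity <Ax, y> = <x, A^* y> gives (Ax)^T y = x^T (A^*) y, i.e. x^T A^T y = x^T (A^*) y. Since this holds for all x, y, we must have A^* = A^T. Therefore
A^* =
[[-1, -2, 1],
 [-1, 1, 1],
 [1, 0, -1]].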